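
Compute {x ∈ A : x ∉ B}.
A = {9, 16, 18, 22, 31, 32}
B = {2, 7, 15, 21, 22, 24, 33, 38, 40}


Set A = {9, 16, 18, 22, 31, 32}
Set B = {2, 7, 15, 21, 22, 24, 33, 38, 40}
Check each element of A against B:
9 ∉ B (include), 16 ∉ B (include), 18 ∉ B (include), 22 ∈ B, 31 ∉ B (include), 32 ∉ B (include)
Elements of A not in B: {9, 16, 18, 31, 32}

{9, 16, 18, 31, 32}


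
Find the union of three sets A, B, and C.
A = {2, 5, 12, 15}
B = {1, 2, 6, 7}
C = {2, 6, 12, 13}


Set A = {2, 5, 12, 15}
Set B = {1, 2, 6, 7}
Set C = {2, 6, 12, 13}
First, A ∪ B = {1, 2, 5, 6, 7, 12, 15}
Then, (A ∪ B) ∪ C = {1, 2, 5, 6, 7, 12, 13, 15}

{1, 2, 5, 6, 7, 12, 13, 15}


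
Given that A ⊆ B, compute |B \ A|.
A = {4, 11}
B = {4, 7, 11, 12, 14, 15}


Set A = {4, 11}, |A| = 2
Set B = {4, 7, 11, 12, 14, 15}, |B| = 6
Since A ⊆ B: B \ A = {7, 12, 14, 15}
|B| - |A| = 6 - 2 = 4

4


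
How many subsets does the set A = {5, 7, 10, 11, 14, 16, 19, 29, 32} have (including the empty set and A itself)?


Set A = {5, 7, 10, 11, 14, 16, 19, 29, 32}
|A| = 9
The power set P(A) contains all subsets of A.
|P(A)| = 2^|A| = 2^9 = 512

512


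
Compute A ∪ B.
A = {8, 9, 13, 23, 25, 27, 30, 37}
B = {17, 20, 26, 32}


Set A = {8, 9, 13, 23, 25, 27, 30, 37}
Set B = {17, 20, 26, 32}
A ∪ B includes all elements in either set.
Elements from A: {8, 9, 13, 23, 25, 27, 30, 37}
Elements from B not already included: {17, 20, 26, 32}
A ∪ B = {8, 9, 13, 17, 20, 23, 25, 26, 27, 30, 32, 37}

{8, 9, 13, 17, 20, 23, 25, 26, 27, 30, 32, 37}


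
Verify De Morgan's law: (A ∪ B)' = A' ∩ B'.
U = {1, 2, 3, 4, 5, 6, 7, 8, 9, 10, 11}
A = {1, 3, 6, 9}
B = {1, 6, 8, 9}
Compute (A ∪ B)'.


U = {1, 2, 3, 4, 5, 6, 7, 8, 9, 10, 11}
A = {1, 3, 6, 9}, B = {1, 6, 8, 9}
A ∪ B = {1, 3, 6, 8, 9}
(A ∪ B)' = U \ (A ∪ B) = {2, 4, 5, 7, 10, 11}
Verification via A' ∩ B': A' = {2, 4, 5, 7, 8, 10, 11}, B' = {2, 3, 4, 5, 7, 10, 11}
A' ∩ B' = {2, 4, 5, 7, 10, 11} ✓

{2, 4, 5, 7, 10, 11}


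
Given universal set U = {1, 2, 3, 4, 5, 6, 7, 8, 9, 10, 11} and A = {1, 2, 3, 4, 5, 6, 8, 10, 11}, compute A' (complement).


Universal set U = {1, 2, 3, 4, 5, 6, 7, 8, 9, 10, 11}
Set A = {1, 2, 3, 4, 5, 6, 8, 10, 11}
A' = U \ A = elements in U but not in A
Checking each element of U:
1 (in A, exclude), 2 (in A, exclude), 3 (in A, exclude), 4 (in A, exclude), 5 (in A, exclude), 6 (in A, exclude), 7 (not in A, include), 8 (in A, exclude), 9 (not in A, include), 10 (in A, exclude), 11 (in A, exclude)
A' = {7, 9}

{7, 9}


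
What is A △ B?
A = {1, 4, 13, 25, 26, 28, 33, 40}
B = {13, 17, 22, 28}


Set A = {1, 4, 13, 25, 26, 28, 33, 40}
Set B = {13, 17, 22, 28}
A △ B = (A \ B) ∪ (B \ A)
Elements in A but not B: {1, 4, 25, 26, 33, 40}
Elements in B but not A: {17, 22}
A △ B = {1, 4, 17, 22, 25, 26, 33, 40}

{1, 4, 17, 22, 25, 26, 33, 40}


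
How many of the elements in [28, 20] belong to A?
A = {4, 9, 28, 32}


Set A = {4, 9, 28, 32}
Candidates: [28, 20]
Check each candidate:
28 ∈ A, 20 ∉ A
Count of candidates in A: 1

1


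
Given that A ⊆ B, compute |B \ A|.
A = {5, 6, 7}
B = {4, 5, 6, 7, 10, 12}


Set A = {5, 6, 7}, |A| = 3
Set B = {4, 5, 6, 7, 10, 12}, |B| = 6
Since A ⊆ B: B \ A = {4, 10, 12}
|B| - |A| = 6 - 3 = 3

3


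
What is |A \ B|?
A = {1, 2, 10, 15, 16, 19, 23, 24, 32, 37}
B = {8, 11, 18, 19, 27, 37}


Set A = {1, 2, 10, 15, 16, 19, 23, 24, 32, 37}
Set B = {8, 11, 18, 19, 27, 37}
A \ B = {1, 2, 10, 15, 16, 23, 24, 32}
|A \ B| = 8

8


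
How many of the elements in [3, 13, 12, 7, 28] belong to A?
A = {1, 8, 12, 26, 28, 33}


Set A = {1, 8, 12, 26, 28, 33}
Candidates: [3, 13, 12, 7, 28]
Check each candidate:
3 ∉ A, 13 ∉ A, 12 ∈ A, 7 ∉ A, 28 ∈ A
Count of candidates in A: 2

2


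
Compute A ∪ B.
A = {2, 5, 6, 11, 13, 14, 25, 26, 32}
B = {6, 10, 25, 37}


Set A = {2, 5, 6, 11, 13, 14, 25, 26, 32}
Set B = {6, 10, 25, 37}
A ∪ B includes all elements in either set.
Elements from A: {2, 5, 6, 11, 13, 14, 25, 26, 32}
Elements from B not already included: {10, 37}
A ∪ B = {2, 5, 6, 10, 11, 13, 14, 25, 26, 32, 37}

{2, 5, 6, 10, 11, 13, 14, 25, 26, 32, 37}


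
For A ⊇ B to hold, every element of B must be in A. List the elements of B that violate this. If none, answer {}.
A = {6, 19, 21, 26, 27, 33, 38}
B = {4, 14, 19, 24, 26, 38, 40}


Set A = {6, 19, 21, 26, 27, 33, 38}
Set B = {4, 14, 19, 24, 26, 38, 40}
Check each element of B against A:
4 ∉ A (include), 14 ∉ A (include), 19 ∈ A, 24 ∉ A (include), 26 ∈ A, 38 ∈ A, 40 ∉ A (include)
Elements of B not in A: {4, 14, 24, 40}

{4, 14, 24, 40}


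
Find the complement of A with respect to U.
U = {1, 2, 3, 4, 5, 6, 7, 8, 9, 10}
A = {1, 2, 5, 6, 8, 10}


Universal set U = {1, 2, 3, 4, 5, 6, 7, 8, 9, 10}
Set A = {1, 2, 5, 6, 8, 10}
A' = U \ A = elements in U but not in A
Checking each element of U:
1 (in A, exclude), 2 (in A, exclude), 3 (not in A, include), 4 (not in A, include), 5 (in A, exclude), 6 (in A, exclude), 7 (not in A, include), 8 (in A, exclude), 9 (not in A, include), 10 (in A, exclude)
A' = {3, 4, 7, 9}

{3, 4, 7, 9}


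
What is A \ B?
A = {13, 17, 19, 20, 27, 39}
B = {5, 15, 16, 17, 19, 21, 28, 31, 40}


Set A = {13, 17, 19, 20, 27, 39}
Set B = {5, 15, 16, 17, 19, 21, 28, 31, 40}
A \ B includes elements in A that are not in B.
Check each element of A:
13 (not in B, keep), 17 (in B, remove), 19 (in B, remove), 20 (not in B, keep), 27 (not in B, keep), 39 (not in B, keep)
A \ B = {13, 20, 27, 39}

{13, 20, 27, 39}


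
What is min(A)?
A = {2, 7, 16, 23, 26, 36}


Set A = {2, 7, 16, 23, 26, 36}
Elements in ascending order: 2, 7, 16, 23, 26, 36
The smallest element is 2.

2


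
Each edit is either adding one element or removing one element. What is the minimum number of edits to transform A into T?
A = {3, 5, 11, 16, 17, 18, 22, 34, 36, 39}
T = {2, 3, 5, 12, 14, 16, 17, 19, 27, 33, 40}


Set A = {3, 5, 11, 16, 17, 18, 22, 34, 36, 39}
Set T = {2, 3, 5, 12, 14, 16, 17, 19, 27, 33, 40}
Elements to remove from A (in A, not in T): {11, 18, 22, 34, 36, 39} → 6 removals
Elements to add to A (in T, not in A): {2, 12, 14, 19, 27, 33, 40} → 7 additions
Total edits = 6 + 7 = 13

13


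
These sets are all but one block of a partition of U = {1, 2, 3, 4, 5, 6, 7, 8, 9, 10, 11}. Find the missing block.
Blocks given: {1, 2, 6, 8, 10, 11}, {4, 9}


U = {1, 2, 3, 4, 5, 6, 7, 8, 9, 10, 11}
Shown blocks: {1, 2, 6, 8, 10, 11}, {4, 9}
A partition's blocks are pairwise disjoint and cover U, so the missing block = U \ (union of shown blocks).
Union of shown blocks: {1, 2, 4, 6, 8, 9, 10, 11}
Missing block = U \ (union) = {3, 5, 7}

{3, 5, 7}


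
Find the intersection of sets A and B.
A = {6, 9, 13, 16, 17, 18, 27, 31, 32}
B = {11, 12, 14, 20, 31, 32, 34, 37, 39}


Set A = {6, 9, 13, 16, 17, 18, 27, 31, 32}
Set B = {11, 12, 14, 20, 31, 32, 34, 37, 39}
A ∩ B includes only elements in both sets.
Check each element of A against B:
6 ✗, 9 ✗, 13 ✗, 16 ✗, 17 ✗, 18 ✗, 27 ✗, 31 ✓, 32 ✓
A ∩ B = {31, 32}

{31, 32}


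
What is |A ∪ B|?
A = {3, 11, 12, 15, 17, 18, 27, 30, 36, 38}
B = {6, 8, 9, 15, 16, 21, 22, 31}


Set A = {3, 11, 12, 15, 17, 18, 27, 30, 36, 38}, |A| = 10
Set B = {6, 8, 9, 15, 16, 21, 22, 31}, |B| = 8
A ∩ B = {15}, |A ∩ B| = 1
|A ∪ B| = |A| + |B| - |A ∩ B| = 10 + 8 - 1 = 17

17


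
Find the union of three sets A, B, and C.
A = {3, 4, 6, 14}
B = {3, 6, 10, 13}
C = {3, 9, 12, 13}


Set A = {3, 4, 6, 14}
Set B = {3, 6, 10, 13}
Set C = {3, 9, 12, 13}
First, A ∪ B = {3, 4, 6, 10, 13, 14}
Then, (A ∪ B) ∪ C = {3, 4, 6, 9, 10, 12, 13, 14}

{3, 4, 6, 9, 10, 12, 13, 14}


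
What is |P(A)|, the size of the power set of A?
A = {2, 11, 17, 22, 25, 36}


Set A = {2, 11, 17, 22, 25, 36}
|A| = 6
The power set P(A) contains all subsets of A.
|P(A)| = 2^|A| = 2^6 = 64

64


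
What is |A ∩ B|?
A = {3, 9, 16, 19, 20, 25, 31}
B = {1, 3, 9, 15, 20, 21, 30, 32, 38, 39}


Set A = {3, 9, 16, 19, 20, 25, 31}
Set B = {1, 3, 9, 15, 20, 21, 30, 32, 38, 39}
A ∩ B = {3, 9, 20}
|A ∩ B| = 3

3


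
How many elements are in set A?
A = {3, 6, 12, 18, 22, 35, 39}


Set A = {3, 6, 12, 18, 22, 35, 39}
Listing elements: 3, 6, 12, 18, 22, 35, 39
Counting: 7 elements
|A| = 7

7


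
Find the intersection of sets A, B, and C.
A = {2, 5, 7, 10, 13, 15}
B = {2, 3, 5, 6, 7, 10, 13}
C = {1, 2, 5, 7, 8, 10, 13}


Set A = {2, 5, 7, 10, 13, 15}
Set B = {2, 3, 5, 6, 7, 10, 13}
Set C = {1, 2, 5, 7, 8, 10, 13}
First, A ∩ B = {2, 5, 7, 10, 13}
Then, (A ∩ B) ∩ C = {2, 5, 7, 10, 13}

{2, 5, 7, 10, 13}


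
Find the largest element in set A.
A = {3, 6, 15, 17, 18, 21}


Set A = {3, 6, 15, 17, 18, 21}
Elements in ascending order: 3, 6, 15, 17, 18, 21
The largest element is 21.

21


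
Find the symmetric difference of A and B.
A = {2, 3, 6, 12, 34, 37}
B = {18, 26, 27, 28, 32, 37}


Set A = {2, 3, 6, 12, 34, 37}
Set B = {18, 26, 27, 28, 32, 37}
A △ B = (A \ B) ∪ (B \ A)
Elements in A but not B: {2, 3, 6, 12, 34}
Elements in B but not A: {18, 26, 27, 28, 32}
A △ B = {2, 3, 6, 12, 18, 26, 27, 28, 32, 34}

{2, 3, 6, 12, 18, 26, 27, 28, 32, 34}


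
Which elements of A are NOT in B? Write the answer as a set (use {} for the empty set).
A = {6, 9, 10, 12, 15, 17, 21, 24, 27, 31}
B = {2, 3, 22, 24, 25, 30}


Set A = {6, 9, 10, 12, 15, 17, 21, 24, 27, 31}
Set B = {2, 3, 22, 24, 25, 30}
Check each element of A against B:
6 ∉ B (include), 9 ∉ B (include), 10 ∉ B (include), 12 ∉ B (include), 15 ∉ B (include), 17 ∉ B (include), 21 ∉ B (include), 24 ∈ B, 27 ∉ B (include), 31 ∉ B (include)
Elements of A not in B: {6, 9, 10, 12, 15, 17, 21, 27, 31}

{6, 9, 10, 12, 15, 17, 21, 27, 31}


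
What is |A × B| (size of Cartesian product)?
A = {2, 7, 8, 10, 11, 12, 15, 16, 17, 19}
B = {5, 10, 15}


Set A = {2, 7, 8, 10, 11, 12, 15, 16, 17, 19} has 10 elements.
Set B = {5, 10, 15} has 3 elements.
|A × B| = |A| × |B| = 10 × 3 = 30

30


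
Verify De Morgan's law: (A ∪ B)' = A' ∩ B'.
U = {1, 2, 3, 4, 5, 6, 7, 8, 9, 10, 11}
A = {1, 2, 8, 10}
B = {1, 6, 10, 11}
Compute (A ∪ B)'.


U = {1, 2, 3, 4, 5, 6, 7, 8, 9, 10, 11}
A = {1, 2, 8, 10}, B = {1, 6, 10, 11}
A ∪ B = {1, 2, 6, 8, 10, 11}
(A ∪ B)' = U \ (A ∪ B) = {3, 4, 5, 7, 9}
Verification via A' ∩ B': A' = {3, 4, 5, 6, 7, 9, 11}, B' = {2, 3, 4, 5, 7, 8, 9}
A' ∩ B' = {3, 4, 5, 7, 9} ✓

{3, 4, 5, 7, 9}


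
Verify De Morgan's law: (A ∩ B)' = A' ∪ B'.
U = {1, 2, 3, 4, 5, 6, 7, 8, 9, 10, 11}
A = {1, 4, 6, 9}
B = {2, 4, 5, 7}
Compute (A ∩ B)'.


U = {1, 2, 3, 4, 5, 6, 7, 8, 9, 10, 11}
A = {1, 4, 6, 9}, B = {2, 4, 5, 7}
A ∩ B = {4}
(A ∩ B)' = U \ (A ∩ B) = {1, 2, 3, 5, 6, 7, 8, 9, 10, 11}
Verification via A' ∪ B': A' = {2, 3, 5, 7, 8, 10, 11}, B' = {1, 3, 6, 8, 9, 10, 11}
A' ∪ B' = {1, 2, 3, 5, 6, 7, 8, 9, 10, 11} ✓

{1, 2, 3, 5, 6, 7, 8, 9, 10, 11}


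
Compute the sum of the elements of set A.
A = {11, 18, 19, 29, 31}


Set A = {11, 18, 19, 29, 31}
Sum = 11 + 18 + 19 + 29 + 31 = 108

108


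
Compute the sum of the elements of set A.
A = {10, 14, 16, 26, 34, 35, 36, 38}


Set A = {10, 14, 16, 26, 34, 35, 36, 38}
Sum = 10 + 14 + 16 + 26 + 34 + 35 + 36 + 38 = 209

209


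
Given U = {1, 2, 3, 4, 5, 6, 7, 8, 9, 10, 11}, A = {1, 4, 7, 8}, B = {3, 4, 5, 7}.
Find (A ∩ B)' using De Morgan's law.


U = {1, 2, 3, 4, 5, 6, 7, 8, 9, 10, 11}
A = {1, 4, 7, 8}, B = {3, 4, 5, 7}
A ∩ B = {4, 7}
(A ∩ B)' = U \ (A ∩ B) = {1, 2, 3, 5, 6, 8, 9, 10, 11}
Verification via A' ∪ B': A' = {2, 3, 5, 6, 9, 10, 11}, B' = {1, 2, 6, 8, 9, 10, 11}
A' ∪ B' = {1, 2, 3, 5, 6, 8, 9, 10, 11} ✓

{1, 2, 3, 5, 6, 8, 9, 10, 11}


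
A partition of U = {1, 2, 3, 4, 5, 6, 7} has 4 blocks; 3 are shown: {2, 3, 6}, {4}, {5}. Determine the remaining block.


U = {1, 2, 3, 4, 5, 6, 7}
Shown blocks: {2, 3, 6}, {4}, {5}
A partition's blocks are pairwise disjoint and cover U, so the missing block = U \ (union of shown blocks).
Union of shown blocks: {2, 3, 4, 5, 6}
Missing block = U \ (union) = {1, 7}

{1, 7}


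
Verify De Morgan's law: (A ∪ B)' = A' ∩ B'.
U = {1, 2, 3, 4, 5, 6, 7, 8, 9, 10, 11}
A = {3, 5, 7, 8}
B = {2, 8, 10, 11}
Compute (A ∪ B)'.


U = {1, 2, 3, 4, 5, 6, 7, 8, 9, 10, 11}
A = {3, 5, 7, 8}, B = {2, 8, 10, 11}
A ∪ B = {2, 3, 5, 7, 8, 10, 11}
(A ∪ B)' = U \ (A ∪ B) = {1, 4, 6, 9}
Verification via A' ∩ B': A' = {1, 2, 4, 6, 9, 10, 11}, B' = {1, 3, 4, 5, 6, 7, 9}
A' ∩ B' = {1, 4, 6, 9} ✓

{1, 4, 6, 9}


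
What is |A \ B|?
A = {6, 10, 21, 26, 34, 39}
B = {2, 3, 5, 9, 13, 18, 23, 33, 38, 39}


Set A = {6, 10, 21, 26, 34, 39}
Set B = {2, 3, 5, 9, 13, 18, 23, 33, 38, 39}
A \ B = {6, 10, 21, 26, 34}
|A \ B| = 5

5


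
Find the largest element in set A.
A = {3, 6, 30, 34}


Set A = {3, 6, 30, 34}
Elements in ascending order: 3, 6, 30, 34
The largest element is 34.

34


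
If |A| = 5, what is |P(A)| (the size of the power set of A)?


The set has 5 elements.
The power set contains all possible subsets.
|P(A)| = 2^|A| = 2^5 = 32

32


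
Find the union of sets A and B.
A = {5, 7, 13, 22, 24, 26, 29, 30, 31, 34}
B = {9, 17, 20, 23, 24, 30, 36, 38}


Set A = {5, 7, 13, 22, 24, 26, 29, 30, 31, 34}
Set B = {9, 17, 20, 23, 24, 30, 36, 38}
A ∪ B includes all elements in either set.
Elements from A: {5, 7, 13, 22, 24, 26, 29, 30, 31, 34}
Elements from B not already included: {9, 17, 20, 23, 36, 38}
A ∪ B = {5, 7, 9, 13, 17, 20, 22, 23, 24, 26, 29, 30, 31, 34, 36, 38}

{5, 7, 9, 13, 17, 20, 22, 23, 24, 26, 29, 30, 31, 34, 36, 38}


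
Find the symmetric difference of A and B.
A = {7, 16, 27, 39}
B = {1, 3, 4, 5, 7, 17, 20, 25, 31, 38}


Set A = {7, 16, 27, 39}
Set B = {1, 3, 4, 5, 7, 17, 20, 25, 31, 38}
A △ B = (A \ B) ∪ (B \ A)
Elements in A but not B: {16, 27, 39}
Elements in B but not A: {1, 3, 4, 5, 17, 20, 25, 31, 38}
A △ B = {1, 3, 4, 5, 16, 17, 20, 25, 27, 31, 38, 39}

{1, 3, 4, 5, 16, 17, 20, 25, 27, 31, 38, 39}


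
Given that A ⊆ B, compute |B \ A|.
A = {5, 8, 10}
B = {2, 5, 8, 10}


Set A = {5, 8, 10}, |A| = 3
Set B = {2, 5, 8, 10}, |B| = 4
Since A ⊆ B: B \ A = {2}
|B| - |A| = 4 - 3 = 1

1


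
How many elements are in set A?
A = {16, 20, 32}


Set A = {16, 20, 32}
Listing elements: 16, 20, 32
Counting: 3 elements
|A| = 3

3


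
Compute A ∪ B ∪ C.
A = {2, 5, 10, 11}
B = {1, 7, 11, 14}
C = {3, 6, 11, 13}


Set A = {2, 5, 10, 11}
Set B = {1, 7, 11, 14}
Set C = {3, 6, 11, 13}
First, A ∪ B = {1, 2, 5, 7, 10, 11, 14}
Then, (A ∪ B) ∪ C = {1, 2, 3, 5, 6, 7, 10, 11, 13, 14}

{1, 2, 3, 5, 6, 7, 10, 11, 13, 14}


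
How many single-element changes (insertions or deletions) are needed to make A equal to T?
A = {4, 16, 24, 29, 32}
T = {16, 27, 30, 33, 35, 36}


Set A = {4, 16, 24, 29, 32}
Set T = {16, 27, 30, 33, 35, 36}
Elements to remove from A (in A, not in T): {4, 24, 29, 32} → 4 removals
Elements to add to A (in T, not in A): {27, 30, 33, 35, 36} → 5 additions
Total edits = 4 + 5 = 9

9


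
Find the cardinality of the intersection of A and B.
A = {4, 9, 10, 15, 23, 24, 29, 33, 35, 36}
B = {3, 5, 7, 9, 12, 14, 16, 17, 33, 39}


Set A = {4, 9, 10, 15, 23, 24, 29, 33, 35, 36}
Set B = {3, 5, 7, 9, 12, 14, 16, 17, 33, 39}
A ∩ B = {9, 33}
|A ∩ B| = 2

2


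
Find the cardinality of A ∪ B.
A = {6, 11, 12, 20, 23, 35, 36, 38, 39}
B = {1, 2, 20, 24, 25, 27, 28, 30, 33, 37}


Set A = {6, 11, 12, 20, 23, 35, 36, 38, 39}, |A| = 9
Set B = {1, 2, 20, 24, 25, 27, 28, 30, 33, 37}, |B| = 10
A ∩ B = {20}, |A ∩ B| = 1
|A ∪ B| = |A| + |B| - |A ∩ B| = 9 + 10 - 1 = 18

18


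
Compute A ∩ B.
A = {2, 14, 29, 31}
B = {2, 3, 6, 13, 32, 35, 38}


Set A = {2, 14, 29, 31}
Set B = {2, 3, 6, 13, 32, 35, 38}
A ∩ B includes only elements in both sets.
Check each element of A against B:
2 ✓, 14 ✗, 29 ✗, 31 ✗
A ∩ B = {2}

{2}


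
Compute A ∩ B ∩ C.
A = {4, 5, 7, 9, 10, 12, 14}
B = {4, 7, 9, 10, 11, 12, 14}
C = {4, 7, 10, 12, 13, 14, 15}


Set A = {4, 5, 7, 9, 10, 12, 14}
Set B = {4, 7, 9, 10, 11, 12, 14}
Set C = {4, 7, 10, 12, 13, 14, 15}
First, A ∩ B = {4, 7, 9, 10, 12, 14}
Then, (A ∩ B) ∩ C = {4, 7, 10, 12, 14}

{4, 7, 10, 12, 14}


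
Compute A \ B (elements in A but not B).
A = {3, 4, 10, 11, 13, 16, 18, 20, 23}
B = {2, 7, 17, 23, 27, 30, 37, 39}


Set A = {3, 4, 10, 11, 13, 16, 18, 20, 23}
Set B = {2, 7, 17, 23, 27, 30, 37, 39}
A \ B includes elements in A that are not in B.
Check each element of A:
3 (not in B, keep), 4 (not in B, keep), 10 (not in B, keep), 11 (not in B, keep), 13 (not in B, keep), 16 (not in B, keep), 18 (not in B, keep), 20 (not in B, keep), 23 (in B, remove)
A \ B = {3, 4, 10, 11, 13, 16, 18, 20}

{3, 4, 10, 11, 13, 16, 18, 20}


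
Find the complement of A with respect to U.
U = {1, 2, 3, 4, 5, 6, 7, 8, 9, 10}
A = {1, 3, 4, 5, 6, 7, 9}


Universal set U = {1, 2, 3, 4, 5, 6, 7, 8, 9, 10}
Set A = {1, 3, 4, 5, 6, 7, 9}
A' = U \ A = elements in U but not in A
Checking each element of U:
1 (in A, exclude), 2 (not in A, include), 3 (in A, exclude), 4 (in A, exclude), 5 (in A, exclude), 6 (in A, exclude), 7 (in A, exclude), 8 (not in A, include), 9 (in A, exclude), 10 (not in A, include)
A' = {2, 8, 10}

{2, 8, 10}


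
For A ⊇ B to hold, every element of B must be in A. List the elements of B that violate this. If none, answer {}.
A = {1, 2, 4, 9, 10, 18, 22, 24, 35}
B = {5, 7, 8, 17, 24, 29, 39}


Set A = {1, 2, 4, 9, 10, 18, 22, 24, 35}
Set B = {5, 7, 8, 17, 24, 29, 39}
Check each element of B against A:
5 ∉ A (include), 7 ∉ A (include), 8 ∉ A (include), 17 ∉ A (include), 24 ∈ A, 29 ∉ A (include), 39 ∉ A (include)
Elements of B not in A: {5, 7, 8, 17, 29, 39}

{5, 7, 8, 17, 29, 39}


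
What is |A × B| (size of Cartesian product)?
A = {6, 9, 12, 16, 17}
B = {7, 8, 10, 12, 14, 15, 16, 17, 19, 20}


Set A = {6, 9, 12, 16, 17} has 5 elements.
Set B = {7, 8, 10, 12, 14, 15, 16, 17, 19, 20} has 10 elements.
|A × B| = |A| × |B| = 5 × 10 = 50

50


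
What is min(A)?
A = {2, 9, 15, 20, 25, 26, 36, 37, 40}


Set A = {2, 9, 15, 20, 25, 26, 36, 37, 40}
Elements in ascending order: 2, 9, 15, 20, 25, 26, 36, 37, 40
The smallest element is 2.

2


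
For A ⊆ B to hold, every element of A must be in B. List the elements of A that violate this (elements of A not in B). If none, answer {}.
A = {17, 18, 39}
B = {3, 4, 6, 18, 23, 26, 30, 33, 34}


Set A = {17, 18, 39}
Set B = {3, 4, 6, 18, 23, 26, 30, 33, 34}
Check each element of A against B:
17 ∉ B (include), 18 ∈ B, 39 ∉ B (include)
Elements of A not in B: {17, 39}

{17, 39}


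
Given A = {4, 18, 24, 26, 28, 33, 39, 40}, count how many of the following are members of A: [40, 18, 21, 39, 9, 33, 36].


Set A = {4, 18, 24, 26, 28, 33, 39, 40}
Candidates: [40, 18, 21, 39, 9, 33, 36]
Check each candidate:
40 ∈ A, 18 ∈ A, 21 ∉ A, 39 ∈ A, 9 ∉ A, 33 ∈ A, 36 ∉ A
Count of candidates in A: 4

4


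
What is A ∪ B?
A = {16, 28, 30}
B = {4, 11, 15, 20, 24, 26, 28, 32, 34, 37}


Set A = {16, 28, 30}
Set B = {4, 11, 15, 20, 24, 26, 28, 32, 34, 37}
A ∪ B includes all elements in either set.
Elements from A: {16, 28, 30}
Elements from B not already included: {4, 11, 15, 20, 24, 26, 32, 34, 37}
A ∪ B = {4, 11, 15, 16, 20, 24, 26, 28, 30, 32, 34, 37}

{4, 11, 15, 16, 20, 24, 26, 28, 30, 32, 34, 37}


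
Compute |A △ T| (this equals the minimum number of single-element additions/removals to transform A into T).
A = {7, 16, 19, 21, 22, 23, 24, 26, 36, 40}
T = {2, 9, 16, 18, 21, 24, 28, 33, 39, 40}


Set A = {7, 16, 19, 21, 22, 23, 24, 26, 36, 40}
Set T = {2, 9, 16, 18, 21, 24, 28, 33, 39, 40}
Elements to remove from A (in A, not in T): {7, 19, 22, 23, 26, 36} → 6 removals
Elements to add to A (in T, not in A): {2, 9, 18, 28, 33, 39} → 6 additions
Total edits = 6 + 6 = 12

12


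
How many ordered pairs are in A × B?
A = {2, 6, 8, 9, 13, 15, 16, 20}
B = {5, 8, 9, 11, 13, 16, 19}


Set A = {2, 6, 8, 9, 13, 15, 16, 20} has 8 elements.
Set B = {5, 8, 9, 11, 13, 16, 19} has 7 elements.
|A × B| = |A| × |B| = 8 × 7 = 56

56


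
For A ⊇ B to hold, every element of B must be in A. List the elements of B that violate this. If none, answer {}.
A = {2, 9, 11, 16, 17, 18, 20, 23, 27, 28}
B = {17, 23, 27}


Set A = {2, 9, 11, 16, 17, 18, 20, 23, 27, 28}
Set B = {17, 23, 27}
Check each element of B against A:
17 ∈ A, 23 ∈ A, 27 ∈ A
Elements of B not in A: {}

{}


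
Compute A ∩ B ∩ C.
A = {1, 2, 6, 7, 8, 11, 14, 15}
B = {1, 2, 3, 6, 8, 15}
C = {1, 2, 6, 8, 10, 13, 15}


Set A = {1, 2, 6, 7, 8, 11, 14, 15}
Set B = {1, 2, 3, 6, 8, 15}
Set C = {1, 2, 6, 8, 10, 13, 15}
First, A ∩ B = {1, 2, 6, 8, 15}
Then, (A ∩ B) ∩ C = {1, 2, 6, 8, 15}

{1, 2, 6, 8, 15}


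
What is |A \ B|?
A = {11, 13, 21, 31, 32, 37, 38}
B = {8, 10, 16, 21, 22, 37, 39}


Set A = {11, 13, 21, 31, 32, 37, 38}
Set B = {8, 10, 16, 21, 22, 37, 39}
A \ B = {11, 13, 31, 32, 38}
|A \ B| = 5

5


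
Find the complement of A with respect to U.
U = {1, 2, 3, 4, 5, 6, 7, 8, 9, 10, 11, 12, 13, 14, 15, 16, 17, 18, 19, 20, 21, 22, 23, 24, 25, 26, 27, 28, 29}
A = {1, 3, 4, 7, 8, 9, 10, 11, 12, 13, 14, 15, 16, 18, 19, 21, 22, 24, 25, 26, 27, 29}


Universal set U = {1, 2, 3, 4, 5, 6, 7, 8, 9, 10, 11, 12, 13, 14, 15, 16, 17, 18, 19, 20, 21, 22, 23, 24, 25, 26, 27, 28, 29}
Set A = {1, 3, 4, 7, 8, 9, 10, 11, 12, 13, 14, 15, 16, 18, 19, 21, 22, 24, 25, 26, 27, 29}
A' = U \ A = elements in U but not in A
Checking each element of U:
1 (in A, exclude), 2 (not in A, include), 3 (in A, exclude), 4 (in A, exclude), 5 (not in A, include), 6 (not in A, include), 7 (in A, exclude), 8 (in A, exclude), 9 (in A, exclude), 10 (in A, exclude), 11 (in A, exclude), 12 (in A, exclude), 13 (in A, exclude), 14 (in A, exclude), 15 (in A, exclude), 16 (in A, exclude), 17 (not in A, include), 18 (in A, exclude), 19 (in A, exclude), 20 (not in A, include), 21 (in A, exclude), 22 (in A, exclude), 23 (not in A, include), 24 (in A, exclude), 25 (in A, exclude), 26 (in A, exclude), 27 (in A, exclude), 28 (not in A, include), 29 (in A, exclude)
A' = {2, 5, 6, 17, 20, 23, 28}

{2, 5, 6, 17, 20, 23, 28}


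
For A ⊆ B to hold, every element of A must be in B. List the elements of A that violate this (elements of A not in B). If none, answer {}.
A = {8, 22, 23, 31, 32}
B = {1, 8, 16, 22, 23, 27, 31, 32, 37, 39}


Set A = {8, 22, 23, 31, 32}
Set B = {1, 8, 16, 22, 23, 27, 31, 32, 37, 39}
Check each element of A against B:
8 ∈ B, 22 ∈ B, 23 ∈ B, 31 ∈ B, 32 ∈ B
Elements of A not in B: {}

{}


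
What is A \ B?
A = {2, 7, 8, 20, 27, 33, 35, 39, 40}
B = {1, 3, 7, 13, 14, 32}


Set A = {2, 7, 8, 20, 27, 33, 35, 39, 40}
Set B = {1, 3, 7, 13, 14, 32}
A \ B includes elements in A that are not in B.
Check each element of A:
2 (not in B, keep), 7 (in B, remove), 8 (not in B, keep), 20 (not in B, keep), 27 (not in B, keep), 33 (not in B, keep), 35 (not in B, keep), 39 (not in B, keep), 40 (not in B, keep)
A \ B = {2, 8, 20, 27, 33, 35, 39, 40}

{2, 8, 20, 27, 33, 35, 39, 40}


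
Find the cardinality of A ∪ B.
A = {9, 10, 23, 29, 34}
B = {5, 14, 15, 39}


Set A = {9, 10, 23, 29, 34}, |A| = 5
Set B = {5, 14, 15, 39}, |B| = 4
A ∩ B = {}, |A ∩ B| = 0
|A ∪ B| = |A| + |B| - |A ∩ B| = 5 + 4 - 0 = 9

9


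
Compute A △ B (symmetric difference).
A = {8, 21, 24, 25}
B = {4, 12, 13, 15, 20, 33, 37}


Set A = {8, 21, 24, 25}
Set B = {4, 12, 13, 15, 20, 33, 37}
A △ B = (A \ B) ∪ (B \ A)
Elements in A but not B: {8, 21, 24, 25}
Elements in B but not A: {4, 12, 13, 15, 20, 33, 37}
A △ B = {4, 8, 12, 13, 15, 20, 21, 24, 25, 33, 37}

{4, 8, 12, 13, 15, 20, 21, 24, 25, 33, 37}


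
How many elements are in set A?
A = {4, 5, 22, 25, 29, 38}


Set A = {4, 5, 22, 25, 29, 38}
Listing elements: 4, 5, 22, 25, 29, 38
Counting: 6 elements
|A| = 6

6


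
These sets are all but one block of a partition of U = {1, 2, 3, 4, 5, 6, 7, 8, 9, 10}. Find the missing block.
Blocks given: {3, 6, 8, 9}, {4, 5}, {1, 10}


U = {1, 2, 3, 4, 5, 6, 7, 8, 9, 10}
Shown blocks: {3, 6, 8, 9}, {4, 5}, {1, 10}
A partition's blocks are pairwise disjoint and cover U, so the missing block = U \ (union of shown blocks).
Union of shown blocks: {1, 3, 4, 5, 6, 8, 9, 10}
Missing block = U \ (union) = {2, 7}

{2, 7}


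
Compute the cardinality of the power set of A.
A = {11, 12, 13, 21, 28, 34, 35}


Set A = {11, 12, 13, 21, 28, 34, 35}
|A| = 7
The power set P(A) contains all subsets of A.
|P(A)| = 2^|A| = 2^7 = 128

128


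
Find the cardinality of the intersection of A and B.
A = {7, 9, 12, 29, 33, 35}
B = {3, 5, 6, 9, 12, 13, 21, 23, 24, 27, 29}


Set A = {7, 9, 12, 29, 33, 35}
Set B = {3, 5, 6, 9, 12, 13, 21, 23, 24, 27, 29}
A ∩ B = {9, 12, 29}
|A ∩ B| = 3

3


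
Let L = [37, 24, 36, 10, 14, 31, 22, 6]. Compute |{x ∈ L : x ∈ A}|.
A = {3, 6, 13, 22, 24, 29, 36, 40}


Set A = {3, 6, 13, 22, 24, 29, 36, 40}
Candidates: [37, 24, 36, 10, 14, 31, 22, 6]
Check each candidate:
37 ∉ A, 24 ∈ A, 36 ∈ A, 10 ∉ A, 14 ∉ A, 31 ∉ A, 22 ∈ A, 6 ∈ A
Count of candidates in A: 4

4


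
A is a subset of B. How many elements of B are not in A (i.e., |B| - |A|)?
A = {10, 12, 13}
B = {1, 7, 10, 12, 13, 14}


Set A = {10, 12, 13}, |A| = 3
Set B = {1, 7, 10, 12, 13, 14}, |B| = 6
Since A ⊆ B: B \ A = {1, 7, 14}
|B| - |A| = 6 - 3 = 3

3


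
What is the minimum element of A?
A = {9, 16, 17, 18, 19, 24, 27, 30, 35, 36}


Set A = {9, 16, 17, 18, 19, 24, 27, 30, 35, 36}
Elements in ascending order: 9, 16, 17, 18, 19, 24, 27, 30, 35, 36
The smallest element is 9.

9


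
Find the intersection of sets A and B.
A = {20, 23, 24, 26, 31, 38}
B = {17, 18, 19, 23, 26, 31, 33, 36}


Set A = {20, 23, 24, 26, 31, 38}
Set B = {17, 18, 19, 23, 26, 31, 33, 36}
A ∩ B includes only elements in both sets.
Check each element of A against B:
20 ✗, 23 ✓, 24 ✗, 26 ✓, 31 ✓, 38 ✗
A ∩ B = {23, 26, 31}

{23, 26, 31}


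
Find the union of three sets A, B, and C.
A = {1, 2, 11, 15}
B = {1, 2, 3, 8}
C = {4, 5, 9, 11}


Set A = {1, 2, 11, 15}
Set B = {1, 2, 3, 8}
Set C = {4, 5, 9, 11}
First, A ∪ B = {1, 2, 3, 8, 11, 15}
Then, (A ∪ B) ∪ C = {1, 2, 3, 4, 5, 8, 9, 11, 15}

{1, 2, 3, 4, 5, 8, 9, 11, 15}


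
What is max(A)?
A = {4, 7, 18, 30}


Set A = {4, 7, 18, 30}
Elements in ascending order: 4, 7, 18, 30
The largest element is 30.

30


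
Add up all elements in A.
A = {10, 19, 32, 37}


Set A = {10, 19, 32, 37}
Sum = 10 + 19 + 32 + 37 = 98

98


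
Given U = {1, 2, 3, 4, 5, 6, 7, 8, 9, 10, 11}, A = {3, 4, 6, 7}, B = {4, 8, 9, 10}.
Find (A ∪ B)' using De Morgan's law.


U = {1, 2, 3, 4, 5, 6, 7, 8, 9, 10, 11}
A = {3, 4, 6, 7}, B = {4, 8, 9, 10}
A ∪ B = {3, 4, 6, 7, 8, 9, 10}
(A ∪ B)' = U \ (A ∪ B) = {1, 2, 5, 11}
Verification via A' ∩ B': A' = {1, 2, 5, 8, 9, 10, 11}, B' = {1, 2, 3, 5, 6, 7, 11}
A' ∩ B' = {1, 2, 5, 11} ✓

{1, 2, 5, 11}


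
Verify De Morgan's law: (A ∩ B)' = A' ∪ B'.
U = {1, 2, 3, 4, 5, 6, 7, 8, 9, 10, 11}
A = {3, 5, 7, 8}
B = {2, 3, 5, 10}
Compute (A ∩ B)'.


U = {1, 2, 3, 4, 5, 6, 7, 8, 9, 10, 11}
A = {3, 5, 7, 8}, B = {2, 3, 5, 10}
A ∩ B = {3, 5}
(A ∩ B)' = U \ (A ∩ B) = {1, 2, 4, 6, 7, 8, 9, 10, 11}
Verification via A' ∪ B': A' = {1, 2, 4, 6, 9, 10, 11}, B' = {1, 4, 6, 7, 8, 9, 11}
A' ∪ B' = {1, 2, 4, 6, 7, 8, 9, 10, 11} ✓

{1, 2, 4, 6, 7, 8, 9, 10, 11}


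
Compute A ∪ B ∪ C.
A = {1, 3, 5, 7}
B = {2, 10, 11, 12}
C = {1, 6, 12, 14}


Set A = {1, 3, 5, 7}
Set B = {2, 10, 11, 12}
Set C = {1, 6, 12, 14}
First, A ∪ B = {1, 2, 3, 5, 7, 10, 11, 12}
Then, (A ∪ B) ∪ C = {1, 2, 3, 5, 6, 7, 10, 11, 12, 14}

{1, 2, 3, 5, 6, 7, 10, 11, 12, 14}


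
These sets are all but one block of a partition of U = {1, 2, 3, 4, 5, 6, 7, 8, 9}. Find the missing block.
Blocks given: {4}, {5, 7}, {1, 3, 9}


U = {1, 2, 3, 4, 5, 6, 7, 8, 9}
Shown blocks: {4}, {5, 7}, {1, 3, 9}
A partition's blocks are pairwise disjoint and cover U, so the missing block = U \ (union of shown blocks).
Union of shown blocks: {1, 3, 4, 5, 7, 9}
Missing block = U \ (union) = {2, 6, 8}

{2, 6, 8}


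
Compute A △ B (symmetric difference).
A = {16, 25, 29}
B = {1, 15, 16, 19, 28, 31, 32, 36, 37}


Set A = {16, 25, 29}
Set B = {1, 15, 16, 19, 28, 31, 32, 36, 37}
A △ B = (A \ B) ∪ (B \ A)
Elements in A but not B: {25, 29}
Elements in B but not A: {1, 15, 19, 28, 31, 32, 36, 37}
A △ B = {1, 15, 19, 25, 28, 29, 31, 32, 36, 37}

{1, 15, 19, 25, 28, 29, 31, 32, 36, 37}


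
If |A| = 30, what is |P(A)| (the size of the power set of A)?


The set has 30 elements.
The power set contains all possible subsets.
|P(A)| = 2^|A| = 2^30 = 1073741824

1073741824


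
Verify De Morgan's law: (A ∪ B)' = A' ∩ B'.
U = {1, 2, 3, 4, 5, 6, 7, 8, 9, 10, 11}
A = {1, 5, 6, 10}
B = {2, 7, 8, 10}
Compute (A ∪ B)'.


U = {1, 2, 3, 4, 5, 6, 7, 8, 9, 10, 11}
A = {1, 5, 6, 10}, B = {2, 7, 8, 10}
A ∪ B = {1, 2, 5, 6, 7, 8, 10}
(A ∪ B)' = U \ (A ∪ B) = {3, 4, 9, 11}
Verification via A' ∩ B': A' = {2, 3, 4, 7, 8, 9, 11}, B' = {1, 3, 4, 5, 6, 9, 11}
A' ∩ B' = {3, 4, 9, 11} ✓

{3, 4, 9, 11}


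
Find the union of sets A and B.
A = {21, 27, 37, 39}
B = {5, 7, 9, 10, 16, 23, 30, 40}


Set A = {21, 27, 37, 39}
Set B = {5, 7, 9, 10, 16, 23, 30, 40}
A ∪ B includes all elements in either set.
Elements from A: {21, 27, 37, 39}
Elements from B not already included: {5, 7, 9, 10, 16, 23, 30, 40}
A ∪ B = {5, 7, 9, 10, 16, 21, 23, 27, 30, 37, 39, 40}

{5, 7, 9, 10, 16, 21, 23, 27, 30, 37, 39, 40}


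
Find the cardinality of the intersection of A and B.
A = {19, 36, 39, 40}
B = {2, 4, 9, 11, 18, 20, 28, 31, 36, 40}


Set A = {19, 36, 39, 40}
Set B = {2, 4, 9, 11, 18, 20, 28, 31, 36, 40}
A ∩ B = {36, 40}
|A ∩ B| = 2

2


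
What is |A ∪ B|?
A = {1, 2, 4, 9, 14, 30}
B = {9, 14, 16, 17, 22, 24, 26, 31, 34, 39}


Set A = {1, 2, 4, 9, 14, 30}, |A| = 6
Set B = {9, 14, 16, 17, 22, 24, 26, 31, 34, 39}, |B| = 10
A ∩ B = {9, 14}, |A ∩ B| = 2
|A ∪ B| = |A| + |B| - |A ∩ B| = 6 + 10 - 2 = 14

14


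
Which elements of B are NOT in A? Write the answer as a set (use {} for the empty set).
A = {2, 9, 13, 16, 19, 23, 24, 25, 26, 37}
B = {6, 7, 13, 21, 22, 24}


Set A = {2, 9, 13, 16, 19, 23, 24, 25, 26, 37}
Set B = {6, 7, 13, 21, 22, 24}
Check each element of B against A:
6 ∉ A (include), 7 ∉ A (include), 13 ∈ A, 21 ∉ A (include), 22 ∉ A (include), 24 ∈ A
Elements of B not in A: {6, 7, 21, 22}

{6, 7, 21, 22}


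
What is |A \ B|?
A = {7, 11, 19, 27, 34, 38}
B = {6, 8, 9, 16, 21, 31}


Set A = {7, 11, 19, 27, 34, 38}
Set B = {6, 8, 9, 16, 21, 31}
A \ B = {7, 11, 19, 27, 34, 38}
|A \ B| = 6

6


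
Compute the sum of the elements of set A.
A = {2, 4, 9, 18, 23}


Set A = {2, 4, 9, 18, 23}
Sum = 2 + 4 + 9 + 18 + 23 = 56

56


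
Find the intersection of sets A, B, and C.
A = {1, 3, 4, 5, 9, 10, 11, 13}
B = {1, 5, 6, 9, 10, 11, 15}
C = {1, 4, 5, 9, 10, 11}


Set A = {1, 3, 4, 5, 9, 10, 11, 13}
Set B = {1, 5, 6, 9, 10, 11, 15}
Set C = {1, 4, 5, 9, 10, 11}
First, A ∩ B = {1, 5, 9, 10, 11}
Then, (A ∩ B) ∩ C = {1, 5, 9, 10, 11}

{1, 5, 9, 10, 11}


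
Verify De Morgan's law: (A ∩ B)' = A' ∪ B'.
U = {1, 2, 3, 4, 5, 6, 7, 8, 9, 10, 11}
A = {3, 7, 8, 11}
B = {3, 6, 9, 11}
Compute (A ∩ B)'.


U = {1, 2, 3, 4, 5, 6, 7, 8, 9, 10, 11}
A = {3, 7, 8, 11}, B = {3, 6, 9, 11}
A ∩ B = {3, 11}
(A ∩ B)' = U \ (A ∩ B) = {1, 2, 4, 5, 6, 7, 8, 9, 10}
Verification via A' ∪ B': A' = {1, 2, 4, 5, 6, 9, 10}, B' = {1, 2, 4, 5, 7, 8, 10}
A' ∪ B' = {1, 2, 4, 5, 6, 7, 8, 9, 10} ✓

{1, 2, 4, 5, 6, 7, 8, 9, 10}


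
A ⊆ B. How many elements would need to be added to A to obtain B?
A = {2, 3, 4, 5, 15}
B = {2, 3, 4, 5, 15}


Set A = {2, 3, 4, 5, 15}, |A| = 5
Set B = {2, 3, 4, 5, 15}, |B| = 5
Since A ⊆ B: B \ A = {}
|B| - |A| = 5 - 5 = 0

0


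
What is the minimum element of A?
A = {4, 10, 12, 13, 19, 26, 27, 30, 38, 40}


Set A = {4, 10, 12, 13, 19, 26, 27, 30, 38, 40}
Elements in ascending order: 4, 10, 12, 13, 19, 26, 27, 30, 38, 40
The smallest element is 4.

4


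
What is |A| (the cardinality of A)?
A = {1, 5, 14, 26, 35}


Set A = {1, 5, 14, 26, 35}
Listing elements: 1, 5, 14, 26, 35
Counting: 5 elements
|A| = 5

5


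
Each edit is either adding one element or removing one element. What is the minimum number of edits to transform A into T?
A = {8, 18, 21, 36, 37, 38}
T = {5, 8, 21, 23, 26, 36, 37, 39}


Set A = {8, 18, 21, 36, 37, 38}
Set T = {5, 8, 21, 23, 26, 36, 37, 39}
Elements to remove from A (in A, not in T): {18, 38} → 2 removals
Elements to add to A (in T, not in A): {5, 23, 26, 39} → 4 additions
Total edits = 2 + 4 = 6

6


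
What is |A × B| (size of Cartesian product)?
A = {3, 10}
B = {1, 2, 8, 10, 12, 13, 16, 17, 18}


Set A = {3, 10} has 2 elements.
Set B = {1, 2, 8, 10, 12, 13, 16, 17, 18} has 9 elements.
|A × B| = |A| × |B| = 2 × 9 = 18

18


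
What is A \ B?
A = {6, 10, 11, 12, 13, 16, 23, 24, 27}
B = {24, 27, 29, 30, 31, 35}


Set A = {6, 10, 11, 12, 13, 16, 23, 24, 27}
Set B = {24, 27, 29, 30, 31, 35}
A \ B includes elements in A that are not in B.
Check each element of A:
6 (not in B, keep), 10 (not in B, keep), 11 (not in B, keep), 12 (not in B, keep), 13 (not in B, keep), 16 (not in B, keep), 23 (not in B, keep), 24 (in B, remove), 27 (in B, remove)
A \ B = {6, 10, 11, 12, 13, 16, 23}

{6, 10, 11, 12, 13, 16, 23}


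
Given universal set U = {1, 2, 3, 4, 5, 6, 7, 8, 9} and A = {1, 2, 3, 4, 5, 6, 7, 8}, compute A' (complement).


Universal set U = {1, 2, 3, 4, 5, 6, 7, 8, 9}
Set A = {1, 2, 3, 4, 5, 6, 7, 8}
A' = U \ A = elements in U but not in A
Checking each element of U:
1 (in A, exclude), 2 (in A, exclude), 3 (in A, exclude), 4 (in A, exclude), 5 (in A, exclude), 6 (in A, exclude), 7 (in A, exclude), 8 (in A, exclude), 9 (not in A, include)
A' = {9}

{9}


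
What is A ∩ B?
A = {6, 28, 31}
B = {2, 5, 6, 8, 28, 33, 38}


Set A = {6, 28, 31}
Set B = {2, 5, 6, 8, 28, 33, 38}
A ∩ B includes only elements in both sets.
Check each element of A against B:
6 ✓, 28 ✓, 31 ✗
A ∩ B = {6, 28}

{6, 28}


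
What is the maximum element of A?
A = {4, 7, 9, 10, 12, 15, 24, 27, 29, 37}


Set A = {4, 7, 9, 10, 12, 15, 24, 27, 29, 37}
Elements in ascending order: 4, 7, 9, 10, 12, 15, 24, 27, 29, 37
The largest element is 37.

37


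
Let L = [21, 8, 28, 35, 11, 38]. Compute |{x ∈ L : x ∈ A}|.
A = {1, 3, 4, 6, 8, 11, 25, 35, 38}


Set A = {1, 3, 4, 6, 8, 11, 25, 35, 38}
Candidates: [21, 8, 28, 35, 11, 38]
Check each candidate:
21 ∉ A, 8 ∈ A, 28 ∉ A, 35 ∈ A, 11 ∈ A, 38 ∈ A
Count of candidates in A: 4

4


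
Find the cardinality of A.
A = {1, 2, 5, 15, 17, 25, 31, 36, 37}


Set A = {1, 2, 5, 15, 17, 25, 31, 36, 37}
Listing elements: 1, 2, 5, 15, 17, 25, 31, 36, 37
Counting: 9 elements
|A| = 9

9


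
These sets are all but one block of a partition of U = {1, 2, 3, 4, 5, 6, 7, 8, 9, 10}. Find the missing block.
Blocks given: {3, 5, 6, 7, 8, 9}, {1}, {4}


U = {1, 2, 3, 4, 5, 6, 7, 8, 9, 10}
Shown blocks: {3, 5, 6, 7, 8, 9}, {1}, {4}
A partition's blocks are pairwise disjoint and cover U, so the missing block = U \ (union of shown blocks).
Union of shown blocks: {1, 3, 4, 5, 6, 7, 8, 9}
Missing block = U \ (union) = {2, 10}

{2, 10}


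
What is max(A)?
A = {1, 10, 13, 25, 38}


Set A = {1, 10, 13, 25, 38}
Elements in ascending order: 1, 10, 13, 25, 38
The largest element is 38.

38


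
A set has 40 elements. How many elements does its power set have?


The set has 40 elements.
The power set contains all possible subsets.
|P(A)| = 2^|A| = 2^40 = 1099511627776

1099511627776


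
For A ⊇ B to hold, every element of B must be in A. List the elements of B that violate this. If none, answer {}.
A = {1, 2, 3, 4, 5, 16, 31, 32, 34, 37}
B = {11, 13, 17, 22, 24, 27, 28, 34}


Set A = {1, 2, 3, 4, 5, 16, 31, 32, 34, 37}
Set B = {11, 13, 17, 22, 24, 27, 28, 34}
Check each element of B against A:
11 ∉ A (include), 13 ∉ A (include), 17 ∉ A (include), 22 ∉ A (include), 24 ∉ A (include), 27 ∉ A (include), 28 ∉ A (include), 34 ∈ A
Elements of B not in A: {11, 13, 17, 22, 24, 27, 28}

{11, 13, 17, 22, 24, 27, 28}


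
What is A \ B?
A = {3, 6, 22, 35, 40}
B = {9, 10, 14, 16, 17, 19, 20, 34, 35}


Set A = {3, 6, 22, 35, 40}
Set B = {9, 10, 14, 16, 17, 19, 20, 34, 35}
A \ B includes elements in A that are not in B.
Check each element of A:
3 (not in B, keep), 6 (not in B, keep), 22 (not in B, keep), 35 (in B, remove), 40 (not in B, keep)
A \ B = {3, 6, 22, 40}

{3, 6, 22, 40}


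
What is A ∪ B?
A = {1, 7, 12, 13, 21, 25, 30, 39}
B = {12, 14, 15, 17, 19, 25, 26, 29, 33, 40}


Set A = {1, 7, 12, 13, 21, 25, 30, 39}
Set B = {12, 14, 15, 17, 19, 25, 26, 29, 33, 40}
A ∪ B includes all elements in either set.
Elements from A: {1, 7, 12, 13, 21, 25, 30, 39}
Elements from B not already included: {14, 15, 17, 19, 26, 29, 33, 40}
A ∪ B = {1, 7, 12, 13, 14, 15, 17, 19, 21, 25, 26, 29, 30, 33, 39, 40}

{1, 7, 12, 13, 14, 15, 17, 19, 21, 25, 26, 29, 30, 33, 39, 40}


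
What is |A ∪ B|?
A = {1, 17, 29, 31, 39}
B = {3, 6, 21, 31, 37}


Set A = {1, 17, 29, 31, 39}, |A| = 5
Set B = {3, 6, 21, 31, 37}, |B| = 5
A ∩ B = {31}, |A ∩ B| = 1
|A ∪ B| = |A| + |B| - |A ∩ B| = 5 + 5 - 1 = 9

9


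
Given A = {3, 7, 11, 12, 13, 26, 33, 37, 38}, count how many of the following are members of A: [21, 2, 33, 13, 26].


Set A = {3, 7, 11, 12, 13, 26, 33, 37, 38}
Candidates: [21, 2, 33, 13, 26]
Check each candidate:
21 ∉ A, 2 ∉ A, 33 ∈ A, 13 ∈ A, 26 ∈ A
Count of candidates in A: 3

3


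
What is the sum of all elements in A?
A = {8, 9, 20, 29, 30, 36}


Set A = {8, 9, 20, 29, 30, 36}
Sum = 8 + 9 + 20 + 29 + 30 + 36 = 132

132


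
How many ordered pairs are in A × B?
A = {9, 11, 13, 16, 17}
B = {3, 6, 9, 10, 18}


Set A = {9, 11, 13, 16, 17} has 5 elements.
Set B = {3, 6, 9, 10, 18} has 5 elements.
|A × B| = |A| × |B| = 5 × 5 = 25

25


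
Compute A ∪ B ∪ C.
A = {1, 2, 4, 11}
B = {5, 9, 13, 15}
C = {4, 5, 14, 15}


Set A = {1, 2, 4, 11}
Set B = {5, 9, 13, 15}
Set C = {4, 5, 14, 15}
First, A ∪ B = {1, 2, 4, 5, 9, 11, 13, 15}
Then, (A ∪ B) ∪ C = {1, 2, 4, 5, 9, 11, 13, 14, 15}

{1, 2, 4, 5, 9, 11, 13, 14, 15}


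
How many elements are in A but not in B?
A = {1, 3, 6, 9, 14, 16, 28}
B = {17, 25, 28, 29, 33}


Set A = {1, 3, 6, 9, 14, 16, 28}
Set B = {17, 25, 28, 29, 33}
A \ B = {1, 3, 6, 9, 14, 16}
|A \ B| = 6

6


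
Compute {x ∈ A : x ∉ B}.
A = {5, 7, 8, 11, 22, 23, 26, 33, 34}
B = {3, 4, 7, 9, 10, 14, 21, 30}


Set A = {5, 7, 8, 11, 22, 23, 26, 33, 34}
Set B = {3, 4, 7, 9, 10, 14, 21, 30}
Check each element of A against B:
5 ∉ B (include), 7 ∈ B, 8 ∉ B (include), 11 ∉ B (include), 22 ∉ B (include), 23 ∉ B (include), 26 ∉ B (include), 33 ∉ B (include), 34 ∉ B (include)
Elements of A not in B: {5, 8, 11, 22, 23, 26, 33, 34}

{5, 8, 11, 22, 23, 26, 33, 34}


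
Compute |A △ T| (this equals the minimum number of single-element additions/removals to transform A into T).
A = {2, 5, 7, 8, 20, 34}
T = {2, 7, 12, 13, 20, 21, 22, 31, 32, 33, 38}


Set A = {2, 5, 7, 8, 20, 34}
Set T = {2, 7, 12, 13, 20, 21, 22, 31, 32, 33, 38}
Elements to remove from A (in A, not in T): {5, 8, 34} → 3 removals
Elements to add to A (in T, not in A): {12, 13, 21, 22, 31, 32, 33, 38} → 8 additions
Total edits = 3 + 8 = 11

11


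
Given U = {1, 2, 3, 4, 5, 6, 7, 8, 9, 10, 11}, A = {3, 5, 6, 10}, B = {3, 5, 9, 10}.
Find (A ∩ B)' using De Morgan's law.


U = {1, 2, 3, 4, 5, 6, 7, 8, 9, 10, 11}
A = {3, 5, 6, 10}, B = {3, 5, 9, 10}
A ∩ B = {3, 5, 10}
(A ∩ B)' = U \ (A ∩ B) = {1, 2, 4, 6, 7, 8, 9, 11}
Verification via A' ∪ B': A' = {1, 2, 4, 7, 8, 9, 11}, B' = {1, 2, 4, 6, 7, 8, 11}
A' ∪ B' = {1, 2, 4, 6, 7, 8, 9, 11} ✓

{1, 2, 4, 6, 7, 8, 9, 11}


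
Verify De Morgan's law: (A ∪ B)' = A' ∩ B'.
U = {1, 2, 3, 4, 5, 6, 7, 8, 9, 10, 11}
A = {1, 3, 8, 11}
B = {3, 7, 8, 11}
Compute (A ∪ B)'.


U = {1, 2, 3, 4, 5, 6, 7, 8, 9, 10, 11}
A = {1, 3, 8, 11}, B = {3, 7, 8, 11}
A ∪ B = {1, 3, 7, 8, 11}
(A ∪ B)' = U \ (A ∪ B) = {2, 4, 5, 6, 9, 10}
Verification via A' ∩ B': A' = {2, 4, 5, 6, 7, 9, 10}, B' = {1, 2, 4, 5, 6, 9, 10}
A' ∩ B' = {2, 4, 5, 6, 9, 10} ✓

{2, 4, 5, 6, 9, 10}
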